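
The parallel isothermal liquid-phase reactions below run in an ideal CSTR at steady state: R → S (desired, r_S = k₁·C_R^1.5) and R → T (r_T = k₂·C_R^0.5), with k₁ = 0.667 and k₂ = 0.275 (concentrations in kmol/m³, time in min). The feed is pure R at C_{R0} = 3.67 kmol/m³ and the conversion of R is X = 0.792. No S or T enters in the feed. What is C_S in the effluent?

1.89 kmol/m³

Exit C_R = C_{R0}(1−X) = 3.67×0.208 = 0.7634 kmol/m³.
In a CSTR the entire volume is at exit conditions, so r_S = 0.667×0.7634^1.5 = 0.4449 and r_T = 0.275×0.7634^0.5 = 0.2403.
Fraction of consumed R going to S: r_S/(r_S+r_T) = 0.6493.
C_S = 0.6493·C_{R0}·X = 0.6493×3.67×0.792 = 1.89 kmol/m³.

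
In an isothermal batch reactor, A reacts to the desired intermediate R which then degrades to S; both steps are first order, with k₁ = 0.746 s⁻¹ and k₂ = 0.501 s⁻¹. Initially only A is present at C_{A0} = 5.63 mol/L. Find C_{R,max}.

2.49 mol/L

At the optimum, C_{R,max}/C_{A0} = (k₁/k₂)^[k₂/(k₂−k₁)].
= (0.746/0.501)^(0.501/(0.501−0.746)) = (1.489)^(-2.045) = 0.4430.
C_{R,max} = 0.4430×5.63 = 2.49 mol/L.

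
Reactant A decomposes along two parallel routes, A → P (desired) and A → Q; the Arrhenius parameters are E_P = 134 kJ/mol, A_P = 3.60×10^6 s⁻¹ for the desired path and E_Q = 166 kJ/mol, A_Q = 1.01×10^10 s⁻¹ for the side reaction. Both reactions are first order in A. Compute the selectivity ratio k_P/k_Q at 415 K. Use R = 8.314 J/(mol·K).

3.80

Since both paths have the same order in A, the concentration cancels and S_{P/Q} = k_P/k_Q = (A_P/A_Q)·exp[(E_Q−E_P)/(RT)].
(E_Q−E_P)/(RT) = (166−134)×10³/(8.314×415) = 32000/3450 = 9.275.
k_P/k_Q = (3.60×10^6/1.01×10^10)·exp(9.275) = 3.564×10^-4 × 10663 = 3.80.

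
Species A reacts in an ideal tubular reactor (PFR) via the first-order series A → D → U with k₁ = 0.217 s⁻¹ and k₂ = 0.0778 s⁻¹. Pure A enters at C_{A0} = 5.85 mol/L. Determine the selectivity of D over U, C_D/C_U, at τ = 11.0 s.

1.33

Solving the coupled first-order balances gives C_D(τ) = [k₁/(k₂−k₁)]·C_{A0}·(e^(−k₁τ) − e^(−k₂τ)).
e^(−k₁τ) = e^(−0.217×11.0) = e^(−2.387) = 0.09190; e^(−k₂τ) = e^(−0.8558) = 0.4249.
C_D = 0.217×5.85/(0.0778−0.217) × (0.09190−0.4249) = (-9.120)×(-0.3330) = 3.037 mol/L.
C_A = C_{A0}e^(−k₁τ) = 0.5376 mol/L, so C_U = C_{A0}−C_A−C_D = 2.275 mol/L; C_D/C_U = 1.33.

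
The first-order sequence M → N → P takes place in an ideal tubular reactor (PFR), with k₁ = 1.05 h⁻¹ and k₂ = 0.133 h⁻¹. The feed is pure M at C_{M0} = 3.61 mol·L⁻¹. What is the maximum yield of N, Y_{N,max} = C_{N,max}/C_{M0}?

For a first-order series the maximum intermediate yield is C_{N,max}/C_{M0} = (k₁/k₂)^[k₂/(k₂−k₁)].
= (1.05/0.133)^(0.133/(0.133−1.05)) = (7.895)^(-0.1450) = 0.7411.

0.741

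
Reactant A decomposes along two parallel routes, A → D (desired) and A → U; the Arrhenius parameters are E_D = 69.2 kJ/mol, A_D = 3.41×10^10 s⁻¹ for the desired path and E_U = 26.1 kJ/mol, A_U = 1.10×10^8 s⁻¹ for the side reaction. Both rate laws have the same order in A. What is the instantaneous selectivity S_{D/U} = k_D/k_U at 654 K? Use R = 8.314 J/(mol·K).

0.112

k_D/k_U = (A_D/A_U)·exp[−(E_D−E_U)/(RT)] = (A_D/A_U)·exp[(E_U−E_D)/(RT)].
(E_U−E_D)/(RT) = (26.1−69.2)×10³/(8.314×654) = -43100/5437 = -7.927.
k_D/k_U = (3.41×10^10/1.10×10^8)·exp(-7.927) = 310.0 × 3.610×10^-4 = 0.112.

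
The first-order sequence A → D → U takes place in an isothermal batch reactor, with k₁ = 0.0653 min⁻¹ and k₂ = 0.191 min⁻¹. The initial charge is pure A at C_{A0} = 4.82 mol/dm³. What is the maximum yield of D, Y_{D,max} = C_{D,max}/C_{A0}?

For a first-order series the maximum intermediate yield is C_{D,max}/C_{A0} = (k₁/k₂)^[k₂/(k₂−k₁)].
= (0.0653/0.191)^(0.191/(0.191−0.0653)) = (0.3419)^(1.519) = 0.1958.

0.196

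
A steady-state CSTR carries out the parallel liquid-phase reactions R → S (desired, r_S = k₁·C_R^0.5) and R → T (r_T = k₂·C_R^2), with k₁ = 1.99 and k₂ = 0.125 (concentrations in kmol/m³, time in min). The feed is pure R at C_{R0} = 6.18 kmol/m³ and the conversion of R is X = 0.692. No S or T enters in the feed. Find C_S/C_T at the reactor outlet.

Exit C_R = C_{R0}(1−X) = 6.18×0.308 = 1.903 kmol/m³.
Rates in a CSTR are evaluated at the outlet concentration: r_S = 1.99×1.903^0.5 = 2.746, r_T = 0.125×1.903^2 = 0.4529.
Overall selectivity = C_S/C_T = r_Sτ/(r_Tτ) = r_S/r_T = 6.06.

6.06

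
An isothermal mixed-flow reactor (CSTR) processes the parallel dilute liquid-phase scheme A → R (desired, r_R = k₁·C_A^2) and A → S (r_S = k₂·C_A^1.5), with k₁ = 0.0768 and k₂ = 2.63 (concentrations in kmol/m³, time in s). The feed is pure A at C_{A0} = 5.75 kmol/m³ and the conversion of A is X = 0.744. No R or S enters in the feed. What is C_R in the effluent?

0.146 kmol/m³

Exit C_A = C_{A0}(1−X) = 5.75×0.256 = 1.472 kmol/m³.
A CSTR operates uniformly at the exit composition, giving r_R = 0.1664 and r_S = 4.697 (each k·C_A^n at C_A = 1.472).
Fraction of consumed A going to R: r_R/(r_R+r_S) = 0.03422.
C_R = 0.03422·C_{A0}·X = 0.03422×5.75×0.744 = 0.146 kmol/m³.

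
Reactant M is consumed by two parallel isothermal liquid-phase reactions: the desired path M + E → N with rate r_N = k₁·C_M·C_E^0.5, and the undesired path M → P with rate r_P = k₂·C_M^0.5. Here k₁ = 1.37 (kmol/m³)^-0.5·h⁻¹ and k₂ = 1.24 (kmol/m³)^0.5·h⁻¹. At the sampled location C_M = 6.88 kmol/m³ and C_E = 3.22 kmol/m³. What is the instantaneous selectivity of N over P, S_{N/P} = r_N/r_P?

5.20

S_{N/P} = r_N/r_P = (k₁·C_M·C_E^0.5)/(k₂·C_M^0.5) = (k₁/k₂)·C_M^0.5·C_E^0.5.
= (1.37×6.880×3.220^0.5) / (1.24×6.880^0.5) = 16.91/3.252 = 5.20.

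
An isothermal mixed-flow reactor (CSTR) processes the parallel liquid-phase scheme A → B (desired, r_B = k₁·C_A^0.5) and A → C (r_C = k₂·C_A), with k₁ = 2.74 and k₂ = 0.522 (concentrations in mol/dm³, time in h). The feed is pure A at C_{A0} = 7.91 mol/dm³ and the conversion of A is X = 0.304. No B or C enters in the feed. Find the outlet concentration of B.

1.66 mol/dm³

Exit C_A = C_{A0}(1−X) = 7.91×0.696 = 5.505 mol/dm³.
In a CSTR the entire volume is at exit conditions, so r_B = 2.74×5.505^0.5 = 6.429 and r_C = 0.522×5.505 = 2.874.
Fraction of consumed A going to B: r_B/(r_B+r_C) = 0.6911.
C_B = 0.6911·C_{A0}·X = 0.6911×7.91×0.304 = 1.66 mol/dm³.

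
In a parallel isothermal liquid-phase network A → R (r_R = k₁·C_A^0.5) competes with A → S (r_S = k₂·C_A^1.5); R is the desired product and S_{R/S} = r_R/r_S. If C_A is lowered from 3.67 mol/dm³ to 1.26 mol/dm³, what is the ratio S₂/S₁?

S_{R/S} = (k₁/k₂)·C_A⁻¹, so S₂/S₁ = (C_{A,2}/C_{A,1})⁻¹.
= 3.67/1.26 = 2.91.
Selectivity toward R rises as C_A falls — low-concentration operation is favoured.

2.91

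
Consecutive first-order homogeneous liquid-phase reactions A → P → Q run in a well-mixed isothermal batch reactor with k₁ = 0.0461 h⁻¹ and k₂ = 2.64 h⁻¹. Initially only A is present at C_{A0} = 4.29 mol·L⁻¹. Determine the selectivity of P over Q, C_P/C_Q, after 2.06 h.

0.216

Solving the coupled first-order balances gives C_P(t) = [k₁/(k₂−k₁)]·C_{A0}·(e^(−k₁t) − e^(−k₂t)).
e^(−k₁t) = e^(−0.0461×2.06) = e^(−0.09497) = 0.9094; e^(−k₂t) = e^(−5.438) = 0.004346.
C_P = 0.0461×4.29/(2.64−0.0461) × (0.9094−0.004346) = 0.07624×0.9051 = 0.06901 mol·L⁻¹.
C_A = C_{A0}e^(−k₁t) = 3.901 mol·L⁻¹, so C_Q = C_{A0}−C_A−C_P = 0.3197 mol·L⁻¹; C_P/C_Q = 0.216.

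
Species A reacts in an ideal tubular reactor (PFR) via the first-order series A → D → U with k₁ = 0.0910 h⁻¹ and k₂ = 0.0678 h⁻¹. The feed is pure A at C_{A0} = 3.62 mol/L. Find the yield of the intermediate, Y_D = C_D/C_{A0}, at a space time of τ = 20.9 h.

For first-order series with pure A initially, C_D(τ) = k₁C_{A0}/(k₂−k₁)·(e^(−k₁τ) − e^(−k₂τ)).
e^(−k₁τ) = e^(−0.0910×20.9) = e^(−1.902) = 0.1493; e^(−k₂τ) = e^(−1.417) = 0.2424.
C_D = 0.0910×3.62/(0.0678−0.0910) × (0.1493−0.2424) = (-14.20)×(-0.09315) = 1.323 mol/L.
Y_D = C_D/C_{A0} = 1.323/3.62 = 0.365.

0.365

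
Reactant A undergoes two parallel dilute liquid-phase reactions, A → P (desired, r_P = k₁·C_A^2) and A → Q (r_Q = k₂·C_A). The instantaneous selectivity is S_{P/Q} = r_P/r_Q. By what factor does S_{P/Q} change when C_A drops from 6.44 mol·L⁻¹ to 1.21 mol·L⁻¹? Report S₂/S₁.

S_{P/Q} = (k₁/k₂)·C_A, so S₂/S₁ = (C_{A,2}/C_{A,1}).
= 1.21/6.44 = 0.188.
Selectivity toward P falls as C_A falls — high-concentration operation is favoured.

0.188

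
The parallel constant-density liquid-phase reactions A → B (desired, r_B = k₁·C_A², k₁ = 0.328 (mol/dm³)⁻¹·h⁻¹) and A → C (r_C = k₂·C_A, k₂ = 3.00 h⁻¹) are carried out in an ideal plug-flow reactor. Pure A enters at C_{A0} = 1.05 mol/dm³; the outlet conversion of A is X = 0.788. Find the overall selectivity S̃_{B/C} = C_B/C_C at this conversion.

0.0689

C_A = C_{A0}(1−X) = 0.2226 mol/dm³.
Along a PFR/batch, dC_C/dC_A = −r_C/(r_B+r_C) = −k₂/(k₂+k₁·C_A).
Integrating from C_{A0} to C_A: C_C = (3.00/0.328)·ln[(3.00+0.328·1.05)/(3.00+0.328·0.223)] = 9.146·ln(3.344/3.073) = 0.7740 mol/dm³.
Then C_B = (C_{A0}−C_A) − C_C = 0.8274 − 0.7740 = 0.05336 mol/dm³.
S̃_{B/C} = C_B/C_C = 0.05336/0.7740 = 0.0689.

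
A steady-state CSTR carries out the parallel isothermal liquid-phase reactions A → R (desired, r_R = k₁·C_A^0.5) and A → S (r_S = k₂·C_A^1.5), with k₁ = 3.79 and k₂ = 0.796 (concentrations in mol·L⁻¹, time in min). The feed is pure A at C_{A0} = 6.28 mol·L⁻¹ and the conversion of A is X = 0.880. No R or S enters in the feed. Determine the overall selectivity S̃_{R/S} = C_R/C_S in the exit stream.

Exit C_A = C_{A0}(1−X) = 6.28×0.120 = 0.7536 mol·L⁻¹.
In a CSTR the entire volume is at exit conditions, so r_R = 3.79×0.7536^0.5 = 3.290 and r_S = 0.796×0.7536^1.5 = 0.5207.
Overall selectivity = C_R/C_S = r_Rτ/(r_Sτ) = r_R/r_S = 6.32.

6.32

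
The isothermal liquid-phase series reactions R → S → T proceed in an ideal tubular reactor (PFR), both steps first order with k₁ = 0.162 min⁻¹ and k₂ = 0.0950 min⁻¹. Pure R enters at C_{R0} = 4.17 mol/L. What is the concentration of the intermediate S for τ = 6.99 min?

Solving the coupled first-order balances gives C_S(τ) = [k₁/(k₂−k₁)]·C_{R0}·(e^(−k₁τ) − e^(−k₂τ)).
e^(−k₁τ) = e^(−0.162×6.99) = e^(−1.132) = 0.3223; e^(−k₂τ) = e^(−0.6641) = 0.5148.
C_S = 0.162×4.17/(0.0950−0.162) × (0.3223−0.5148) = (-10.08)×(-0.1925) = 1.941 mol/L.

1.94 mol/L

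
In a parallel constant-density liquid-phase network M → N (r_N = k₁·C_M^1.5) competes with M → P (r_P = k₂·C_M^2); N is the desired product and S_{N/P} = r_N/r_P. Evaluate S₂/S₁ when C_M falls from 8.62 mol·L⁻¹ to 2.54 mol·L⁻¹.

1.84

S_{N/P} = (k₁/k₂)·C_M^-0.5, so S₂/S₁ = (C_{M,2}/C_{M,1})^-0.5.
= (2.54/8.62)^(-0.5) = (0.2947)^(-0.5) = 1.84.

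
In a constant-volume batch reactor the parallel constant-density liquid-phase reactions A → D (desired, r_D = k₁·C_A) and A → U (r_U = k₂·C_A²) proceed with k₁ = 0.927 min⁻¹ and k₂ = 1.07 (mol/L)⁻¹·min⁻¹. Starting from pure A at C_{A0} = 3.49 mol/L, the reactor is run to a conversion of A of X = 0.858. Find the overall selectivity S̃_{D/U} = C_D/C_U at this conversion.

0.507

C_A = C_{A0}(1−X) = 0.4956 mol/L.
Along a PFR/batch, dC_D/dC_A = −r_D/(r_D+r_U) = −k₁/(k₁+k₂·C_A).
Integrating from C_{A0} to C_A: C_D = (0.927/1.07)·ln[(0.927+1.07·3.49)/(0.927+1.07·0.496)] = 0.8664·ln(4.661/1.457) = 1.007 mol/L.
C_U = (C_{A0}−C_A)−C_D = 1.987 mol/L; S̃_{D/U} = 1.007/1.987 = 0.507.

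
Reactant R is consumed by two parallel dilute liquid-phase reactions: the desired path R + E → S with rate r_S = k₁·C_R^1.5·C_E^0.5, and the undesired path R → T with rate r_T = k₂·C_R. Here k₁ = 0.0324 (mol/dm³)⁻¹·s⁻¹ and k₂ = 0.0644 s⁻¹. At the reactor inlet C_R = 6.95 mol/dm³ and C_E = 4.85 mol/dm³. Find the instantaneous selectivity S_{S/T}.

S_{S/T} = r_S/r_T = (k₁·C_R^1.5·C_E^0.5)/(k₂·C_R) = (k₁/k₂)·C_R^0.5·C_E^0.5.
= (0.0324×6.950^1.5×4.850^0.5) / (0.0644×6.950) = 1.307/0.4476 = 2.92.

2.92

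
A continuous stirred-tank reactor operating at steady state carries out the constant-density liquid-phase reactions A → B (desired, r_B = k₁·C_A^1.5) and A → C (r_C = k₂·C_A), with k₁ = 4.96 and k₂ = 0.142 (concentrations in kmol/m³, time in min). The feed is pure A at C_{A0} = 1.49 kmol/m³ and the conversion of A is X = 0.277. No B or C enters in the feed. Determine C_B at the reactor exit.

0.402 kmol/m³

Exit C_A = C_{A0}(1−X) = 1.49×0.723 = 1.077 kmol/m³.
A CSTR operates uniformly at the exit composition, giving r_B = 5.546 and r_C = 0.1530 (each k·C_A^n at C_A = 1.077).
Fraction of consumed A going to B: r_B/(r_B+r_C) = 0.9732.
C_B = 0.9732·C_{A0}·X = 0.9732×1.49×0.277 = 0.402 kmol/m³.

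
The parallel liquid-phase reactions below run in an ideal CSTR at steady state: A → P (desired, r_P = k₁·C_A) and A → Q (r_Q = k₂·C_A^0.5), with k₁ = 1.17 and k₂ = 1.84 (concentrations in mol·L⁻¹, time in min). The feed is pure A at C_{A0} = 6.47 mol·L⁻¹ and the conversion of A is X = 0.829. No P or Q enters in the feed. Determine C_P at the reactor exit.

Exit C_A = C_{A0}(1−X) = 6.47×0.171 = 1.106 mol·L⁻¹.
Rates in a CSTR are evaluated at the outlet concentration: r_P = 1.17×1.106 = 1.294, r_Q = 1.84×1.106^0.5 = 1.935.
Fraction of consumed A going to P: r_P/(r_P+r_Q) = 0.4008.
C_P = 0.4008·C_{A0}·X = 0.4008×6.47×0.829 = 2.15 mol·L⁻¹.

2.15 mol·L⁻¹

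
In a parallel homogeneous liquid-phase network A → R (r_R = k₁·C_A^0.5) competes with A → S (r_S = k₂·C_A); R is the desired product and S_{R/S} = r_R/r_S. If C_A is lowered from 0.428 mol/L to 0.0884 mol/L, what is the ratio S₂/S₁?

S_{R/S} = (k₁/k₂)·C_A^-0.5, so S₂/S₁ = (C_{A,2}/C_{A,1})^-0.5.
= (0.0884/0.428)^(-0.5) = (0.2065)^(-0.5) = 2.20.
Selectivity toward R rises as C_A falls — low-concentration operation is favoured.

2.20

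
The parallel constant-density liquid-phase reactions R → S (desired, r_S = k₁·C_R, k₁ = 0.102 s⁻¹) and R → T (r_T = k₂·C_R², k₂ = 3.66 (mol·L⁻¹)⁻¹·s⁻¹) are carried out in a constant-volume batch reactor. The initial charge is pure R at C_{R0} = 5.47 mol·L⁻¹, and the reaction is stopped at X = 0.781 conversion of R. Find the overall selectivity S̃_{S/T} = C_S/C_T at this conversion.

C_R = C_{R0}(1−X) = 1.198 mol·L⁻¹.
Along a PFR/batch, dC_S/dC_R = −r_S/(r_S+r_T) = −k₁/(k₁+k₂·C_R).
Integrating from C_{R0} to C_R: C_S = (0.102/3.66)·ln[(0.102+3.66·5.47)/(0.102+3.66·1.20)] = 0.02787·ln(20.12/4.486) = 0.04182 mol·L⁻¹.
C_T = (C_{R0}−C_R)−C_S = 4.230 mol·L⁻¹; S̃_{S/T} = 0.04182/4.230 = 0.00989.

0.00989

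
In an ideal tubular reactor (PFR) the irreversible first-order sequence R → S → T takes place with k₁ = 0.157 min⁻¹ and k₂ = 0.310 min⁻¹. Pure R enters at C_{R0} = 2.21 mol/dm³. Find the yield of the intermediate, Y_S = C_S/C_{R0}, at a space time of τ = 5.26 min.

0.248

Solving the coupled first-order balances gives C_S(τ) = [k₁/(k₂−k₁)]·C_{R0}·(e^(−k₁τ) − e^(−k₂τ)).
e^(−k₁τ) = e^(−0.157×5.26) = e^(−0.8258) = 0.4379; e^(−k₂τ) = e^(−1.631) = 0.1958.
C_S = 0.157×2.21/(0.310−0.157) × (0.4379−0.1958) = 2.268×0.2421 = 0.5489 mol/dm³.
Y_S = C_S/C_{R0} = 0.5489/2.21 = 0.248.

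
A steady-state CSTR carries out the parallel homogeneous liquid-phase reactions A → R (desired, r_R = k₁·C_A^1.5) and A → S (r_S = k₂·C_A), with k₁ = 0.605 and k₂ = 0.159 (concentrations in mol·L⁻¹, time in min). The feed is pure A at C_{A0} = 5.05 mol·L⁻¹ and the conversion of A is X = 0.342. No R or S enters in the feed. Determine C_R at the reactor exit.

Exit C_A = C_{A0}(1−X) = 5.05×0.658 = 3.323 mol·L⁻¹.
Rates in a CSTR are evaluated at the outlet concentration: r_R = 0.605×3.323^1.5 = 3.665, r_S = 0.159×3.323 = 0.5283.
Fraction of consumed A going to R: r_R/(r_R+r_S) = 0.8740.
C_R = 0.8740·C_{A0}·X = 0.8740×5.05×0.342 = 1.51 mol·L⁻¹.

1.51 mol·L⁻¹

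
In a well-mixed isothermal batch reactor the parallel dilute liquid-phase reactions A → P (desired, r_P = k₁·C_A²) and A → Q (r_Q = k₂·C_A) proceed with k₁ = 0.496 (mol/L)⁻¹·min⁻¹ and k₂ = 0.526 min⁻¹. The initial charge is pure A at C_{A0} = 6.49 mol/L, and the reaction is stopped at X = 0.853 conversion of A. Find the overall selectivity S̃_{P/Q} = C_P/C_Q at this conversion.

2.95

C_A = C_{A0}(1−X) = 0.9540 mol/L.
Along a PFR/batch, dC_Q/dC_A = −r_Q/(r_P+r_Q) = −k₂/(k₂+k₁·C_A).
Integrating from C_{A0} to C_A: C_Q = (0.526/0.496)·ln[(0.526+0.496·6.49)/(0.526+0.496·0.954)] = 1.060·ln(3.745/0.9992) = 1.401 mol/L.
Then C_P = (C_{A0}−C_A) − C_Q = 5.536 − 1.401 = 4.135 mol/L.
S̃_{P/Q} = C_P/C_Q = 4.135/1.401 = 2.95.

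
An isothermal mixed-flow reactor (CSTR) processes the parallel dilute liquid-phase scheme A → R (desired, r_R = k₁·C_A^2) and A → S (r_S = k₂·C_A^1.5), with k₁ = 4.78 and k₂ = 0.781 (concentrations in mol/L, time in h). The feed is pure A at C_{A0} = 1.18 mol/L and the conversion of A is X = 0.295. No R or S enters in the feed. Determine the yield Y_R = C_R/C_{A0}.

0.250

Exit C_A = C_{A0}(1−X) = 1.18×0.705 = 0.8319 mol/L.
In a CSTR the entire volume is at exit conditions, so r_R = 4.78×0.8319^2 = 3.308 and r_S = 0.781×0.8319^1.5 = 0.5926.
Fraction of consumed A going to R: r_R/(r_R+r_S) = 0.8481.
C_R = 0.8481·C_{A0}·X = 0.8481×1.18×0.295 = 0.295 mol/L; Y_R = C_R/C_{A0} = 0.250.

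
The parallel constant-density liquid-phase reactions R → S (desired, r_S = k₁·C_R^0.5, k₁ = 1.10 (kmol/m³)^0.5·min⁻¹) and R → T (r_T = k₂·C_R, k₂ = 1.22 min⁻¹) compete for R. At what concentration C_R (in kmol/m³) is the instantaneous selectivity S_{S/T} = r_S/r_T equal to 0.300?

S_{S/T} = (k₁/k₂)·C_R^-0.5 ⇒ C_R = (S·k₂/k₁)^(-2).
= (0.300×1.22/1.10)^(-2) = (0.3327)^(-2) = 9.03 kmol/m³.

9.03 kmol/m³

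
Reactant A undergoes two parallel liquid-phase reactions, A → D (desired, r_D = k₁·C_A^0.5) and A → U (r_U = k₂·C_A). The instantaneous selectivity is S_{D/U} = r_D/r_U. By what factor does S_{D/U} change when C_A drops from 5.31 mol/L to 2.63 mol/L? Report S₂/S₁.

S_{D/U} = (k₁/k₂)·C_A^-0.5, so S₂/S₁ = (C_{A,2}/C_{A,1})^-0.5.
= (2.63/5.31)^(-0.5) = (0.4953)^(-0.5) = 1.42.

1.42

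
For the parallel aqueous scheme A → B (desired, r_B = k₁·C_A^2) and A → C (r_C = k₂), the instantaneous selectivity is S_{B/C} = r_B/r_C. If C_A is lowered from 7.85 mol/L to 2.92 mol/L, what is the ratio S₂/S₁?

0.138

S_{B/C} = (k₁/k₂)·C_A^2, so S₂/S₁ = (C_{A,2}/C_{A,1})^2.
= (2.92/7.85)^2 = (0.3720)^2 = 0.138.
Selectivity toward B falls as C_A falls — high-concentration operation is favoured.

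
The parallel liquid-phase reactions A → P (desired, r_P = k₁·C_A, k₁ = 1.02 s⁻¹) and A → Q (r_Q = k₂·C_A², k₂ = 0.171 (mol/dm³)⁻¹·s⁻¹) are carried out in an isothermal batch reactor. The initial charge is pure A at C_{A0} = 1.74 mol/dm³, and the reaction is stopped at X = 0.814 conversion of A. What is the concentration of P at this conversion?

1.21 mol/dm³

C_A = C_{A0}(1−X) = 0.3236 mol/dm³.
Along a PFR/batch, dC_P/dC_A = −r_P/(r_P+r_Q) = −k₁/(k₁+k₂·C_A).
Integrating from C_{A0} to C_A: C_P = (1.02/0.171)·ln[(1.02+0.171·1.74)/(1.02+0.171·0.324)] = 5.965·ln(1.318/1.075) = 1.212 mol/dm³.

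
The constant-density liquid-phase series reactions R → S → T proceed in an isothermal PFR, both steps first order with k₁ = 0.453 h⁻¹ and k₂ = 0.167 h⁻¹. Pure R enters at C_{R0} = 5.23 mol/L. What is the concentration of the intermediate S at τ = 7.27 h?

2.15 mol/L

For first-order series with pure R initially, C_S(τ) = k₁C_{R0}/(k₂−k₁)·(e^(−k₁τ) − e^(−k₂τ)).
e^(−k₁τ) = e^(−0.453×7.27) = e^(−3.293) = 0.03713; e^(−k₂τ) = e^(−1.214) = 0.2970.
C_S = 0.453×5.23/(0.167−0.453) × (0.03713−0.2970) = (-8.284)×(-0.2598) = 2.153 mol/L.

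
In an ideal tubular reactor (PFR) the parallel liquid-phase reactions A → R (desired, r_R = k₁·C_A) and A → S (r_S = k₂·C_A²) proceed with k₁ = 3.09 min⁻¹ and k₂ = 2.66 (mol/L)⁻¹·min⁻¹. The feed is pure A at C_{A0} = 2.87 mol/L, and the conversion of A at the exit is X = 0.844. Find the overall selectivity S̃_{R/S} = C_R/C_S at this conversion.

0.787

C_A = C_{A0}(1−X) = 0.4477 mol/L.
Along a PFR/batch, dC_R/dC_A = −r_R/(r_R+r_S) = −k₁/(k₁+k₂·C_A).
Integrating from C_{A0} to C_A: C_R = (3.09/2.66)·ln[(3.09+2.66·2.87)/(3.09+2.66·0.448)] = 1.162·ln(10.72/4.281) = 1.067 mol/L.
C_S = (C_{A0}−C_A)−C_R = 1.355 mol/L; S̃_{R/S} = 1.067/1.355 = 0.787.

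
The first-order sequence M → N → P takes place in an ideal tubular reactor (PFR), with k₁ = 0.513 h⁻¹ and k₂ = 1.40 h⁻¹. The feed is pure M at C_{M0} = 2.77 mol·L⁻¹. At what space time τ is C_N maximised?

1.13 h

For first-order series the maximum of C_N occurs at τ_opt = ln(k₂/k₁)/(k₂−k₁).
= ln(1.40/0.513)/(1.40−0.513) = ln(2.729)/0.8870 = 1.004/0.8870 = 1.13 h.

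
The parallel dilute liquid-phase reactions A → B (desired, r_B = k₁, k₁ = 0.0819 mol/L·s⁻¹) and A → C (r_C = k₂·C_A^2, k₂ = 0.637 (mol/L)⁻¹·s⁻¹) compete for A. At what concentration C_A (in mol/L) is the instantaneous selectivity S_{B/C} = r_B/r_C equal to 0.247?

0.721 mol/L

S_{B/C} = (k₁/k₂)·C_A^-2 ⇒ C_A = (S·k₂/k₁)^(-0.5).
= (0.247×0.637/0.0819)^(-0.5) = (1.921)^(-0.5) = 0.721 mol/L.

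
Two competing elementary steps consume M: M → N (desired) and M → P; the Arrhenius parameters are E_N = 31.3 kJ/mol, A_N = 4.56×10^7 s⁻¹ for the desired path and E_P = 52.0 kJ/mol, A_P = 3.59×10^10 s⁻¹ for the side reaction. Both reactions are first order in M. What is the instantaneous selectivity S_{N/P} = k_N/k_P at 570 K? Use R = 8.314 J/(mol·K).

k_N/k_P = (A_N/A_P)·exp[−(E_N−E_P)/(RT)] = (A_N/A_P)·exp[(E_P−E_N)/(RT)].
(E_P−E_N)/(RT) = (52.0−31.3)×10³/(8.314×570) = 20700/4739 = 4.368.
k_N/k_P = (4.56×10^7/3.59×10^10)·exp(4.368) = 0.001270 × 78.89 = 0.100.

0.100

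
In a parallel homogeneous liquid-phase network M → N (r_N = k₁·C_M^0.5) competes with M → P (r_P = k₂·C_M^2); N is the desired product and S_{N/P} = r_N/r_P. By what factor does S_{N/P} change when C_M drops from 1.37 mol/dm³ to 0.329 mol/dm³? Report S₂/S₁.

S_{N/P} = (k₁/k₂)·C_M^-1.5, so S₂/S₁ = (C_{M,2}/C_{M,1})^-1.5.
= (0.329/1.37)^(-1.5) = (0.2401)^(-1.5) = 8.50.
Selectivity toward N rises as C_M falls — low-concentration operation is favoured.

8.50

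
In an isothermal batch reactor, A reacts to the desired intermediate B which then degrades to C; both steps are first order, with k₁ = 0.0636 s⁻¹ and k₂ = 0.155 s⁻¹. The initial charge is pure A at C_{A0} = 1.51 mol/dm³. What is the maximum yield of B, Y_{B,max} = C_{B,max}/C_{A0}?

0.221

For a first-order series the maximum intermediate yield is C_{B,max}/C_{A0} = (k₁/k₂)^[k₂/(k₂−k₁)].
= (0.0636/0.155)^(0.155/(0.155−0.0636)) = (0.4103)^(1.696) = 0.2208.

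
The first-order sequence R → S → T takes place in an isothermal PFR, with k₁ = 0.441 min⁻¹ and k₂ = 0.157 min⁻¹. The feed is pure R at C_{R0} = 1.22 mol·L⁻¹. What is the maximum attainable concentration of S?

At the optimum, C_{S,max}/C_{R0} = (k₁/k₂)^[k₂/(k₂−k₁)].
= (0.441/0.157)^(0.157/(0.157−0.441)) = (2.809)^(-0.5528) = 0.5650.
C_{S,max} = 0.5650×1.22 = 0.689 mol·L⁻¹.

0.689 mol·L⁻¹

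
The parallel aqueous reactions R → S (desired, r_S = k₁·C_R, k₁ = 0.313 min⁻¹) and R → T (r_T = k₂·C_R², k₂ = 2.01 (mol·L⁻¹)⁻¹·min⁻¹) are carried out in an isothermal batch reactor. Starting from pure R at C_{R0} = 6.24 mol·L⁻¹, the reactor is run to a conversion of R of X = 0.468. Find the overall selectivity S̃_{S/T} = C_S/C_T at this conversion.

C_R = C_{R0}(1−X) = 3.320 mol·L⁻¹.
Along a PFR/batch, dC_S/dC_R = −r_S/(r_S+r_T) = −k₁/(k₁+k₂·C_R).
Integrating from C_{R0} to C_R: C_S = (0.313/2.01)·ln[(0.313+2.01·6.24)/(0.313+2.01·3.32)] = 0.1557·ln(12.86/6.986) = 0.09498 mol·L⁻¹.
C_T = (C_{R0}−C_R)−C_S = 2.825 mol·L⁻¹; S̃_{S/T} = 0.09498/2.825 = 0.0336.

0.0336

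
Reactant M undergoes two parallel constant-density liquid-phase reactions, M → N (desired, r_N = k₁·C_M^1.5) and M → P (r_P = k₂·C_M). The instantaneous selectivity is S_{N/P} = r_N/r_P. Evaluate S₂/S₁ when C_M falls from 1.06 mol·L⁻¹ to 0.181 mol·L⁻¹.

S_{N/P} = (k₁/k₂)·C_M^0.5, so S₂/S₁ = (C_{M,2}/C_{M,1})^0.5.
= (0.181/1.06)^0.5 = (0.1708)^0.5 = 0.413.
Selectivity toward N falls as C_M falls — high-concentration operation is favoured.

0.413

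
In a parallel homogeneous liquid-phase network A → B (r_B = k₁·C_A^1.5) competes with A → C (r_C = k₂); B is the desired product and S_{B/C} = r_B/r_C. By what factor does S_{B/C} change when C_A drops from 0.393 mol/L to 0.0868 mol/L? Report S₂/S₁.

0.104

S_{B/C} = (k₁/k₂)·C_A^1.5, so S₂/S₁ = (C_{A,2}/C_{A,1})^1.5.
= (0.0868/0.393)^1.5 = (0.2209)^1.5 = 0.104.
Selectivity toward B falls as C_A falls — high-concentration operation is favoured.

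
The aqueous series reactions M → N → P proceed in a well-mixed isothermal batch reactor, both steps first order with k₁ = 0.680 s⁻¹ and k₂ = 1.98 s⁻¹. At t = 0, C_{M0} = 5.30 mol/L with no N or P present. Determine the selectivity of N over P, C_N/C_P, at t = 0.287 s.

3.10

For first-order series with pure M initially, C_N(t) = k₁C_{M0}/(k₂−k₁)·(e^(−k₁t) − e^(−k₂t)).
e^(−k₁t) = e^(−0.680×0.287) = e^(−0.1952) = 0.8227; e^(−k₂t) = e^(−0.5683) = 0.5665.
C_N = 0.680×5.30/(1.98−0.680) × (0.8227−0.5665) = 2.772×0.2562 = 0.7102 mol/L.
C_M = C_{M0}e^(−k₁t) = 4.360 mol/L, so C_P = C_{M0}−C_M−C_N = 0.2294 mol/L; C_N/C_P = 3.10.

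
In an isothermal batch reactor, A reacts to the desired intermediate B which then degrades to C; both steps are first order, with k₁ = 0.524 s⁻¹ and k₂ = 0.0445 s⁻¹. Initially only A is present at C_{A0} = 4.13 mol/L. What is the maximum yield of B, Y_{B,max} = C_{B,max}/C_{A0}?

0.795

Evaluating C_B at t_opt = ln(k₂/k₁)/(k₂−k₁) gives C_{B,max}/C_{A0} = (k₁/k₂)^[k₂/(k₂−k₁)].
= (0.524/0.0445)^(0.0445/(0.0445−0.524)) = (11.78)^(-0.09281) = 0.7954.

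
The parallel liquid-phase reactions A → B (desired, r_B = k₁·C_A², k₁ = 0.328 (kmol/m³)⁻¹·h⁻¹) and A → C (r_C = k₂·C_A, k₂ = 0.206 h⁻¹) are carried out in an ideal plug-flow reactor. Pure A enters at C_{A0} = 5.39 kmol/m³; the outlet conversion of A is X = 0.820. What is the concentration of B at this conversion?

C_A = C_{A0}(1−X) = 0.9702 kmol/m³.
Along a PFR/batch, dC_C/dC_A = −r_C/(r_B+r_C) = −k₂/(k₂+k₁·C_A).
Integrating from C_{A0} to C_A: C_C = (0.206/0.328)·ln[(0.206+0.328·5.39)/(0.206+0.328·0.970)] = 0.6280·ln(1.974/0.5242) = 0.8327 kmol/m³.
Then C_B = (C_{A0}−C_A) − C_C = 4.420 − 0.8327 = 3.587 kmol/m³.

3.59 kmol/m³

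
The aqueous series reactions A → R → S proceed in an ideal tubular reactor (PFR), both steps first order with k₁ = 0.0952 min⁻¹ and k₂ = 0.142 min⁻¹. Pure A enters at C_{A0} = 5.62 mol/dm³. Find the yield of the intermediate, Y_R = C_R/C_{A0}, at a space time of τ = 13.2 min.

0.267

The intermediate concentration in a first-order A→B→C sequence is C_R = k₁C_{A0}(e^(−k₁τ) − e^(−k₂τ))/(k₂−k₁).
e^(−k₁τ) = e^(−0.0952×13.2) = e^(−1.257) = 0.2846; e^(−k₂τ) = e^(−1.874) = 0.1534.
C_R = 0.0952×5.62/(0.142−0.0952) × (0.2846−0.1534) = 11.43×0.1312 = 1.499 mol/dm³.
Y_R = C_R/C_{A0} = 1.499/5.62 = 0.267.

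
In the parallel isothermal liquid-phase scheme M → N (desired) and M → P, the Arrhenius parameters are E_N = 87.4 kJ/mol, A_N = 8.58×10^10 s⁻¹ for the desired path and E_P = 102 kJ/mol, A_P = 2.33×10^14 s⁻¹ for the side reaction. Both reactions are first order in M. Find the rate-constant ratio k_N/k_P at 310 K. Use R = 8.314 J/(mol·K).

0.106

With equal orders, S_{N/P} = k_N/k_P = (A_N/A_P)·exp[(E_P−E_N)/(RT)].
(E_P−E_N)/(RT) = (102−87.4)×10³/(8.314×310) = 14600/2577 = 5.665.
k_N/k_P = (8.58×10^10/2.33×10^14)·exp(5.665) = 3.682×10^-4 × 288.5 = 0.106.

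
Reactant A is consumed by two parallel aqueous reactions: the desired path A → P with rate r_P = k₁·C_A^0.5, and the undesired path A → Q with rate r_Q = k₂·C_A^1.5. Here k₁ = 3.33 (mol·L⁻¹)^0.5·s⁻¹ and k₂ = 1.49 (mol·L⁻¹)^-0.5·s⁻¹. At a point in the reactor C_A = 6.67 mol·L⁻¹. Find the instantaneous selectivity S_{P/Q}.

0.335

S_{P/Q} = r_P/r_Q = (k₁·C_A^0.5)/(k₂·C_A^1.5) = (k₁/k₂)·C_A⁻¹.
= (3.33×6.670^0.5) / (1.49×6.670^1.5) = 8.600/25.67 = 0.335.
The undesired path is higher order in A, so low C_A (CSTR or dilute feed) favours P.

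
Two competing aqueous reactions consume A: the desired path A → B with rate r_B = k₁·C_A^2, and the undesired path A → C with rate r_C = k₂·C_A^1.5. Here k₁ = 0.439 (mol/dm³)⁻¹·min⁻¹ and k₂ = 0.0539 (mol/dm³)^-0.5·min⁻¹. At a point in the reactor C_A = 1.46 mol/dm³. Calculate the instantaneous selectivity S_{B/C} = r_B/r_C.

9.84

S_{B/C} = r_B/r_C = (k₁·C_A^2)/(k₂·C_A^1.5) = (k₁/k₂)·C_A^0.5.
= (0.439×1.460^2) / (0.0539×1.460^1.5) = 0.9358/0.09509 = 9.84.
Since the desired path is higher order in A, keeping C_A high (PFR or concentrated feed) favours B.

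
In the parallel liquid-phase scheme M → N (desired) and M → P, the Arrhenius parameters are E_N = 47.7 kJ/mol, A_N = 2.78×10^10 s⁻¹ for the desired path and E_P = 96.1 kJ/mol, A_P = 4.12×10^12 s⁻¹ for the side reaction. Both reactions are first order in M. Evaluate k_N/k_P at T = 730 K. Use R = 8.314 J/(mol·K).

Since both paths have the same order in M, the concentration cancels and S_{N/P} = k_N/k_P = (A_N/A_P)·exp[(E_P−E_N)/(RT)].
(E_P−E_N)/(RT) = (96.1−47.7)×10³/(8.314×730) = 48400/6069 = 7.975.
k_N/k_P = (2.78×10^10/4.12×10^12)·exp(7.975) = 0.006748 × 2906 = 19.6.
Since E_N < E_P, lowering the temperature improves selectivity toward N.

19.6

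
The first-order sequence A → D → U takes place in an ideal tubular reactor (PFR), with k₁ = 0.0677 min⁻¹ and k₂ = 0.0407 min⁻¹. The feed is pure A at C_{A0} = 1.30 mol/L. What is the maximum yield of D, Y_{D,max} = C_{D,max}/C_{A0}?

0.464

Evaluating C_D at τ_opt = ln(k₂/k₁)/(k₂−k₁) gives C_{D,max}/C_{A0} = (k₁/k₂)^[k₂/(k₂−k₁)].
= (0.0677/0.0407)^(0.0407/(0.0407−0.0677)) = (1.663)^(-1.507) = 0.4644.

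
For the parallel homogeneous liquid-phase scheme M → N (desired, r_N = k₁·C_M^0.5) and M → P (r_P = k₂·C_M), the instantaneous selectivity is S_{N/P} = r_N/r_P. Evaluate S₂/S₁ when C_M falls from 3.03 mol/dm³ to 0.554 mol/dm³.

2.34

S_{N/P} = (k₁/k₂)·C_M^-0.5, so S₂/S₁ = (C_{M,2}/C_{M,1})^-0.5.
= (0.554/3.03)^(-0.5) = (0.1828)^(-0.5) = 2.34.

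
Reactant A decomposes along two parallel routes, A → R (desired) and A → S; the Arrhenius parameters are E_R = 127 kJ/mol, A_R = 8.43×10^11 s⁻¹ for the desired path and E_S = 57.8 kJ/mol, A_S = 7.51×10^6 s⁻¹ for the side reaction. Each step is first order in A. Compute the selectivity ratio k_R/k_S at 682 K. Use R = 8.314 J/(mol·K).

k_R/k_S = (A_R/A_S)·exp[−(E_R−E_S)/(RT)] = (A_R/A_S)·exp[(E_S−E_R)/(RT)].
(E_S−E_R)/(RT) = (57.8−127)×10³/(8.314×682) = -69200/5670 = -12.20.
k_R/k_S = (8.43×10^11/7.51×10^6)·exp(-12.20) = 1.123×10^5 × 5.009×10^-6 = 0.562.
Since E_R > E_S, raising the temperature improves selectivity toward R.

0.562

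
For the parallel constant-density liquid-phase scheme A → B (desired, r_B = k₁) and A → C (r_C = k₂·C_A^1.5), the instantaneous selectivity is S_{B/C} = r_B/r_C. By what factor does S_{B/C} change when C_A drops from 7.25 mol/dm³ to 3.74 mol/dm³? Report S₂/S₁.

S_{B/C} = (k₁/k₂)·C_A^-1.5, so S₂/S₁ = (C_{A,2}/C_{A,1})^-1.5.
= (3.74/7.25)^(-1.5) = (0.5159)^(-1.5) = 2.70.

2.70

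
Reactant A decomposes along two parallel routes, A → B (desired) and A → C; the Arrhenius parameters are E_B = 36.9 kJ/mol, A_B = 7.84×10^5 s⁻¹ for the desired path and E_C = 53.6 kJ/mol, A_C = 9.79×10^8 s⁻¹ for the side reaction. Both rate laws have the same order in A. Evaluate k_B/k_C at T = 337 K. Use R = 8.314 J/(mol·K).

0.311

With equal orders, S_{B/C} = k_B/k_C = (A_B/A_C)·exp[(E_C−E_B)/(RT)].
(E_C−E_B)/(RT) = (53.6−36.9)×10³/(8.314×337) = 16700/2802 = 5.960.
k_B/k_C = (7.84×10^5/9.79×10^8)·exp(5.960) = 8.008×10^-4 × 387.8 = 0.311.
Since E_B < E_C, lowering the temperature improves selectivity toward B.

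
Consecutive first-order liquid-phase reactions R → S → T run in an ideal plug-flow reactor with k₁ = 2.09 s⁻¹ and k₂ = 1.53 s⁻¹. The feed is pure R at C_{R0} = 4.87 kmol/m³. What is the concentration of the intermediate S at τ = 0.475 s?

The intermediate concentration in a first-order A→B→C sequence is C_S = k₁C_{R0}(e^(−k₁τ) − e^(−k₂τ))/(k₂−k₁).
e^(−k₁τ) = e^(−2.09×0.475) = e^(−0.9927) = 0.3706; e^(−k₂τ) = e^(−0.7268) = 0.4835.
C_S = 2.09×4.87/(1.53−2.09) × (0.3706−0.4835) = (-18.18)×(-0.1129) = 2.052 kmol/m³.

2.05 kmol/m³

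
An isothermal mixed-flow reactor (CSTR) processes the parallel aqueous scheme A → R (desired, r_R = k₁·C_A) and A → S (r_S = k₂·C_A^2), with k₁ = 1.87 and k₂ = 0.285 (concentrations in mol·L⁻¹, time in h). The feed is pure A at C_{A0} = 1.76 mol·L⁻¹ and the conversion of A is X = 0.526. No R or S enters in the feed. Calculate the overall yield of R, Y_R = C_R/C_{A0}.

Exit C_A = C_{A0}(1−X) = 1.76×0.474 = 0.8342 mol·L⁻¹.
In a CSTR the entire volume is at exit conditions, so r_R = 1.87×0.8342 = 1.560 and r_S = 0.285×0.8342^2 = 0.1983.
Fraction of consumed A going to R: r_R/(r_R+r_S) = 0.8872.
C_R = 0.8872·C_{A0}·X = 0.8872×1.76×0.526 = 0.821 mol·L⁻¹; Y_R = C_R/C_{A0} = 0.467.

0.467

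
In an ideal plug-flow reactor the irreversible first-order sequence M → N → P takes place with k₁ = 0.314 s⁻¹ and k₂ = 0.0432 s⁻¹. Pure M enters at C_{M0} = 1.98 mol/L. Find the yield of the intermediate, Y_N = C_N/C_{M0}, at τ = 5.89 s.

For first-order series with pure M initially, C_N(τ) = k₁C_{M0}/(k₂−k₁)·(e^(−k₁τ) − e^(−k₂τ)).
e^(−k₁τ) = e^(−0.314×5.89) = e^(−1.849) = 0.1573; e^(−k₂τ) = e^(−0.2544) = 0.7753.
C_N = 0.314×1.98/(0.0432−0.314) × (0.1573−0.7753) = (-2.296)×(-0.6180) = 1.419 mol/L.
Y_N = C_N/C_{M0} = 1.419/1.98 = 0.717.

0.717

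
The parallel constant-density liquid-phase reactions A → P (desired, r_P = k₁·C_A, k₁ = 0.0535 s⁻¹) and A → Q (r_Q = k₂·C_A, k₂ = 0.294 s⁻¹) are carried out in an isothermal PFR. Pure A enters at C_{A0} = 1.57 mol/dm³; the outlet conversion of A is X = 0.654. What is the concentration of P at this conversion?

0.158 mol/dm³

C_A = C_{A0}(1−X) = 0.5432 mol/dm³.
Both paths are first order in A, so the instantaneous fraction to P is constant: dC_P/d(−C_A) = k₁/(k₁+k₂) = 0.1540.
C_P = 0.1540·(C_{A0}−C_A) = 0.1540×1.027 = 0.158 mol/dm³.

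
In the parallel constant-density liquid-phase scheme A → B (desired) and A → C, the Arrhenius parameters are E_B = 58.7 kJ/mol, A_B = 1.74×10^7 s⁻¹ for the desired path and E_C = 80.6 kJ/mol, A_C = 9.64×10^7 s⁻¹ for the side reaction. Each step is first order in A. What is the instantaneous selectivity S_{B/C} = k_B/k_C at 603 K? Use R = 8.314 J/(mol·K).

With equal orders, S_{B/C} = k_B/k_C = (A_B/A_C)·exp[(E_C−E_B)/(RT)].
(E_C−E_B)/(RT) = (80.6−58.7)×10³/(8.314×603) = 21900/5013 = 4.368.
k_B/k_C = (1.74×10^7/9.64×10^7)·exp(4.368) = 0.1805 × 78.91 = 14.2.

14.2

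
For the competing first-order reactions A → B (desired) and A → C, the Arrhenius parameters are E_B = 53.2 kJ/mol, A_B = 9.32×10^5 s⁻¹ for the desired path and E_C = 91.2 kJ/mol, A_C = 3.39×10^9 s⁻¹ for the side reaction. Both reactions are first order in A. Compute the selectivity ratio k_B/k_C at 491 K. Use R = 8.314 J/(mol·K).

k_B/k_C = (A_B/A_C)·exp[−(E_B−E_C)/(RT)] = (A_B/A_C)·exp[(E_C−E_B)/(RT)].
(E_C−E_B)/(RT) = (91.2−53.2)×10³/(8.314×491) = 38000/4082 = 9.309.
k_B/k_C = (9.32×10^5/3.39×10^9)·exp(9.309) = 2.749×10^-4 × 11034 = 3.03.
Since E_B < E_C, lowering the temperature improves selectivity toward B.

3.03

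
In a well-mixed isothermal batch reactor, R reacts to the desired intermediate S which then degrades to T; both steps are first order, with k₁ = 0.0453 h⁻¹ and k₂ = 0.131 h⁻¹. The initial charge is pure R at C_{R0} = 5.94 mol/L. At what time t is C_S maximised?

Setting dC_S/dt = 0 gives t_opt = ln(k₂/k₁)/(k₂−k₁).
= ln(0.131/0.0453)/(0.131−0.0453) = ln(2.892)/0.08570 = 1.062/0.08570 = 12.4 h.

12.4 h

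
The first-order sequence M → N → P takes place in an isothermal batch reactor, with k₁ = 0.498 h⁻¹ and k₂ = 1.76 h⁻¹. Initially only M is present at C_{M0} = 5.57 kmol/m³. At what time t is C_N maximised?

1.00 h

The intermediate peaks when r₁ = r₂, i.e. k₁e^(−k₁t) = k₂e^(−k₂t), giving t_opt = ln(k₂/k₁)/(k₂−k₁).
= ln(1.76/0.498)/(1.76−0.498) = ln(3.534)/1.262 = 1.262/1.262 = 1.00 h.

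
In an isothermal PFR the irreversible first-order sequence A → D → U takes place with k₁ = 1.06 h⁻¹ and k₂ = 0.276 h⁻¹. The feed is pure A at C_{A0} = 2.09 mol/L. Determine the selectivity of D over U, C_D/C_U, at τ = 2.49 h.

1.69

The intermediate concentration in a first-order A→B→C sequence is C_D = k₁C_{A0}(e^(−k₁τ) − e^(−k₂τ))/(k₂−k₁).
e^(−k₁τ) = e^(−1.06×2.49) = e^(−2.639) = 0.07140; e^(−k₂τ) = e^(−0.6872) = 0.5030.
C_D = 1.06×2.09/(0.276−1.06) × (0.07140−0.5030) = (-2.826)×(-0.4316) = 1.219 mol/L.
C_A = C_{A0}e^(−k₁τ) = 0.1492 mol/L, so C_U = C_{A0}−C_A−C_D = 0.7213 mol/L; C_D/C_U = 1.69.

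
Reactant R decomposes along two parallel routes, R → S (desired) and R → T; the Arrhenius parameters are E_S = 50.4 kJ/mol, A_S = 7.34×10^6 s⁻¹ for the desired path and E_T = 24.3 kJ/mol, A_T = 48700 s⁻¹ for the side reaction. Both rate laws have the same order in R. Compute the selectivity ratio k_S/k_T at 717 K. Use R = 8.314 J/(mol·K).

With equal orders, S_{S/T} = k_S/k_T = (A_S/A_T)·exp[(E_T−E_S)/(RT)].
(E_T−E_S)/(RT) = (24.3−50.4)×10³/(8.314×717) = -26100/5961 = -4.378.
k_S/k_T = (7.34×10^6/48700)·exp(-4.378) = 150.7 × 0.01255 = 1.89.

1.89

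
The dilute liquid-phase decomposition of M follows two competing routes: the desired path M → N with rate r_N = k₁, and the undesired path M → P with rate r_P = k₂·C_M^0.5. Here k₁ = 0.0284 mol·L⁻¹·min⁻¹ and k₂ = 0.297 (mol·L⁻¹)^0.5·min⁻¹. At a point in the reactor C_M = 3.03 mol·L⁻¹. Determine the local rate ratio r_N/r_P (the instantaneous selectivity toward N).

0.0549

S_{N/P} = r_N/r_P = (k₁)/(k₂·C_M^0.5) = (k₁/k₂)·C_M^-0.5.
= (0.0284) / (0.297×3.030^0.5) = 0.02840/0.5170 = 0.0549.
The undesired path is higher order in M, so low C_M (CSTR or dilute feed) favours N.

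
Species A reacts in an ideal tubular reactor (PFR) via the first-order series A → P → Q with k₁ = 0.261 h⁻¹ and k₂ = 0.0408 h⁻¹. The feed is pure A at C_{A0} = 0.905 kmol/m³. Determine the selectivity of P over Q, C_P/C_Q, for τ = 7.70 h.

Solving the coupled first-order balances gives C_P(τ) = [k₁/(k₂−k₁)]·C_{A0}·(e^(−k₁τ) − e^(−k₂τ)).
e^(−k₁τ) = e^(−0.261×7.70) = e^(−2.010) = 0.1340; e^(−k₂τ) = e^(−0.3142) = 0.7304.
C_P = 0.261×0.905/(0.0408−0.261) × (0.1340−0.7304) = (-1.073)×(-0.5964) = 0.6397 kmol/m³.
C_A = C_{A0}e^(−k₁τ) = 0.1213 kmol/m³, so C_Q = C_{A0}−C_A−C_P = 0.1440 kmol/m³; C_P/C_Q = 4.44.

4.44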